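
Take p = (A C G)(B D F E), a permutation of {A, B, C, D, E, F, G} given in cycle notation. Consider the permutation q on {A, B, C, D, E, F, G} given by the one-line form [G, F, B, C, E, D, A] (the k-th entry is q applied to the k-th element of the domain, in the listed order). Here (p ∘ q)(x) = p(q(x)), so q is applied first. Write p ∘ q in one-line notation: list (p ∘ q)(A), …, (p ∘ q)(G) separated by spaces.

For each element, apply q then p: A → G → A; B → F → E; C → B → D; D → C → G; E → E → B; F → D → F; G → A → C.
So p ∘ q in one-line form is A E D G B F C.

A E D G B F C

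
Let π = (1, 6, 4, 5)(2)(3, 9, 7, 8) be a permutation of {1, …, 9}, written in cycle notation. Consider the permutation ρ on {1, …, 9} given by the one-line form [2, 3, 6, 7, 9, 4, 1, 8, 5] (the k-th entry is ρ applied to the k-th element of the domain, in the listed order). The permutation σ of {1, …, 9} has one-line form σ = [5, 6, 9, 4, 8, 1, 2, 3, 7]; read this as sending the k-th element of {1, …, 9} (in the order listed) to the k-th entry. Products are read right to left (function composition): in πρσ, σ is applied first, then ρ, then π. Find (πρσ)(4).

8

Chase 4: σ(4) = 4; ρ(4) = 7; π(7) = 8. Hence (πρσ)(4) = 8.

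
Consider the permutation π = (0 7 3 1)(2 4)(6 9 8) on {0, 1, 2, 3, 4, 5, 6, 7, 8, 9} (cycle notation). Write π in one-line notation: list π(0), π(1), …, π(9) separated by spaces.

7 0 4 1 2 5 9 3 6 8

Reading each image from the cycles: 0↦7, 1↦0, 2↦4, 3↦1, 4↦2, 5↦5, 6↦9, 7↦3, 8↦6, 9↦8.
Listing these in domain order gives 7 0 4 1 2 5 9 3 6 8.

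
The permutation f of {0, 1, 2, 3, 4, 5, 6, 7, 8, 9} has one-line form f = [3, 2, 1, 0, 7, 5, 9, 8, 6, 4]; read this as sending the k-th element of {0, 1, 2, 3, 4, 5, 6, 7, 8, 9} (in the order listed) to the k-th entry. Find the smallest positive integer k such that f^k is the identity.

Decomposing into disjoint cycles gives cycle lengths 5, 2, 2, 1.
The order of f is the least common multiple of its cycle lengths: lcm(5, 2, 2) = 10.

10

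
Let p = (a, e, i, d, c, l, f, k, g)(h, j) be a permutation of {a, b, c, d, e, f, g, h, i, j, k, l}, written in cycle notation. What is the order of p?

The cycle type of p is (9, 2, 1).
Since disjoint cycles commute, ord(p) = lcm(9, 2) = 18.

18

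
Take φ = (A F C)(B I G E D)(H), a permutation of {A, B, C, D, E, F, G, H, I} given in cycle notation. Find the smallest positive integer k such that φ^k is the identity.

The cycle type of φ is (5, 3, 1).
Since disjoint cycles commute, ord(φ) = lcm(5, 3) = 15.

15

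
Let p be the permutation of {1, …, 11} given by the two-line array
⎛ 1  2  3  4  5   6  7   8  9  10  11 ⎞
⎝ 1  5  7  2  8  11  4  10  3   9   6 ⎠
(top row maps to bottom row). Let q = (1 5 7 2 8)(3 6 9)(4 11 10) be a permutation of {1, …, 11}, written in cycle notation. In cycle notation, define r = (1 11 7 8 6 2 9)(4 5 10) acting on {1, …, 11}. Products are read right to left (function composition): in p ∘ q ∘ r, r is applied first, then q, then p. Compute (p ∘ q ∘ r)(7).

(p ∘ q ∘ r)(7) = p(q(r(7))). r(7) = 8, then q(8) = 1, then p(1) = 1, so the result is 1.

1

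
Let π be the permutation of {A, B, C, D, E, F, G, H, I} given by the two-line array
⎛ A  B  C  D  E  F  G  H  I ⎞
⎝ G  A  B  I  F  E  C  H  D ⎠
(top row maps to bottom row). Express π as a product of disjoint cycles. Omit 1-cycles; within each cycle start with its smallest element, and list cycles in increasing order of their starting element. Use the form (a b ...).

(A G C B)(D I)(E F)

From A: A → G → C → B → A, closing the cycle (A G C B).
Repeating from the next unused element and collecting all non-trivial cycles gives (A G C B)(D I)(E F).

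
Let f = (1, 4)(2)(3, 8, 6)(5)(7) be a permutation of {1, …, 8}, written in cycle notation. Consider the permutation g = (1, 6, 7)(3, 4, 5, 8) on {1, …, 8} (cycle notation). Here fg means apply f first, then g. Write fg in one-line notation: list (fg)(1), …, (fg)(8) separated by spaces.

5 2 3 6 8 4 1 7

Chase each element through f then g: 1 → 4 → 5; 2 → 2 → 2; 3 → 8 → 3; 4 → 1 → 6; 5 → 5 → 8; 6 → 3 → 4; 7 → 7 → 1; 8 → 6 → 7.
Collecting the images, fg = [5 2 3 6 8 4 1 7].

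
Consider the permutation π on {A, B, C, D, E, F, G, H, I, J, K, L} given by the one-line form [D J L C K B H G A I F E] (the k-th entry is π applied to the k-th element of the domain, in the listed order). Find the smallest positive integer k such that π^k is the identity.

Decomposing into disjoint cycles gives cycle lengths 10, 2.
The order of π is the least common multiple of its cycle lengths: lcm(10, 2) = 10.

10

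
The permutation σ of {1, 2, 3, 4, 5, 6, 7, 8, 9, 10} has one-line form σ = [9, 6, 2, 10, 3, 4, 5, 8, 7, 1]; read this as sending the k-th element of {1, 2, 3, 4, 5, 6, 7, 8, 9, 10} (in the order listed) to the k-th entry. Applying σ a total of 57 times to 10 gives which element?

7

Tracing 10 → 1 → … returns to 10 after 9 steps, so 10 lies in a 9-cycle (1, 9, 7, 5, 3, 2, 6, 4, 10).
On a 9-cycle, σ^9 is the identity, so σ^57 = σ^3 there (57 ≡ 3 mod 9).
Stepping 3 places around the cycle: 10 → 1 → 9 → 7.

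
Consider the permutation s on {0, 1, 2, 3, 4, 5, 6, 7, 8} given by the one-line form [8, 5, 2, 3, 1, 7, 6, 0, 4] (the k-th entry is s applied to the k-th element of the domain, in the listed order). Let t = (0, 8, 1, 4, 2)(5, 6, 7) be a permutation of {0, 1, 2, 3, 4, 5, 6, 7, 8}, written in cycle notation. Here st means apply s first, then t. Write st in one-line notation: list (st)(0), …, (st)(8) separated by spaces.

Chase each element through s then t: 0 → 8 → 1; 1 → 5 → 6; 2 → 2 → 0; 3 → 3 → 3; 4 → 1 → 4; 5 → 7 → 5; 6 → 6 → 7; 7 → 0 → 8; 8 → 4 → 2.
Collecting the images, st = [1 6 0 3 4 5 7 8 2].

1 6 0 3 4 5 7 8 2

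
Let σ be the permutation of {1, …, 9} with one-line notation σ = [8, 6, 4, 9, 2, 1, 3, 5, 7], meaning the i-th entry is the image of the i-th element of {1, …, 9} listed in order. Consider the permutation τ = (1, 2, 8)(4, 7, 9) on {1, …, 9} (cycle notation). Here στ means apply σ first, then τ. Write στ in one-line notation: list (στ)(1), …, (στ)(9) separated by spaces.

Chase each element through σ then τ: 1 → 8 → 1; 2 → 6 → 6; 3 → 4 → 7; 4 → 9 → 4; 5 → 2 → 8; 6 → 1 → 2; 7 → 3 → 3; 8 → 5 → 5; 9 → 7 → 9.
Collecting the images, στ = [1 6 7 4 8 2 3 5 9].

1 6 7 4 8 2 3 5 9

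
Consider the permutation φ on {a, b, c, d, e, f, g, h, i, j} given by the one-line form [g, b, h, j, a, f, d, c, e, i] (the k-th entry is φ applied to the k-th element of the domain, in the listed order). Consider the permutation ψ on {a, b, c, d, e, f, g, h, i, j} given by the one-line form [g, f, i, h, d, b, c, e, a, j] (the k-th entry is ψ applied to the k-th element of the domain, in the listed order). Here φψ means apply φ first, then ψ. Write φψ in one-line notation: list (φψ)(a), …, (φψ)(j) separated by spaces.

(φψ)(x) = ψ(φ(x)). Computing each image: ψ(φ(a)) = ψ(g) = c, ψ(φ(b)) = ψ(b) = f, ψ(φ(c)) = ψ(h) = e, ψ(φ(d)) = ψ(j) = j, ψ(φ(e)) = ψ(a) = g, ψ(φ(f)) = ψ(f) = b, ψ(φ(g)) = ψ(d) = h, ψ(φ(h)) = ψ(c) = i, ψ(φ(i)) = ψ(e) = d, ψ(φ(j)) = ψ(i) = a.
Hence φψ = [c f e j g b h i d a].

c f e j g b h i d a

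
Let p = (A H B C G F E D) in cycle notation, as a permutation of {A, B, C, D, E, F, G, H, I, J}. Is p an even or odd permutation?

odd

The cycle lengths are 8, 1, 1.
A cycle is odd iff its length is even; p has 1 even-length cycle, so sgn(p) = (−1)^1 and p is odd.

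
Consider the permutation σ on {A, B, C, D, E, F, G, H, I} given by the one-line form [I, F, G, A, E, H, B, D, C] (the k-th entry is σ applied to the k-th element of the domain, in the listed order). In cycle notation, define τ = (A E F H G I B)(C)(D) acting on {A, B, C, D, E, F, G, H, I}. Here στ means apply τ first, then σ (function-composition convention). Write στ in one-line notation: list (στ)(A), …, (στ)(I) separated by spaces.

E I G A H D C B F

(στ)(x) = σ(τ(x)). Computing each image: σ(τ(A)) = σ(E) = E, σ(τ(B)) = σ(A) = I, σ(τ(C)) = σ(C) = G, σ(τ(D)) = σ(D) = A, σ(τ(E)) = σ(F) = H, σ(τ(F)) = σ(H) = D, σ(τ(G)) = σ(I) = C, σ(τ(H)) = σ(G) = B, σ(τ(I)) = σ(B) = F.
Hence στ = [E I G A H D C B F].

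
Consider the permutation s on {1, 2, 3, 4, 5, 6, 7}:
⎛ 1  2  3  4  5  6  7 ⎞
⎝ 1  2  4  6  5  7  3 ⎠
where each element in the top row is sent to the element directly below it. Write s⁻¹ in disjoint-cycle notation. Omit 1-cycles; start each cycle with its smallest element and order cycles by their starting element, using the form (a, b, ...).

First write s in disjoint cycles: (3, 4, 6, 7).
Reversing each cycle (and rotating so the smallest element leads) gives s⁻¹ = (3, 7, 6, 4).

(3, 7, 6, 4)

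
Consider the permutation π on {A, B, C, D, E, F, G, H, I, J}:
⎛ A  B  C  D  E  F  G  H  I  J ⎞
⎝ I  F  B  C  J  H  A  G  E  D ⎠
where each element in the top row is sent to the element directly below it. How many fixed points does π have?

No element satisfies π(x) = x, so there are 0 fixed points.

0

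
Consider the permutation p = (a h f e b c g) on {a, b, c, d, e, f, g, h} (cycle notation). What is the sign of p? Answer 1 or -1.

The cycle lengths are 7, 1.
A cycle is odd iff its length is even; p has 0 even-length cycles, so sgn(p) = (−1)^0 and p is even.

1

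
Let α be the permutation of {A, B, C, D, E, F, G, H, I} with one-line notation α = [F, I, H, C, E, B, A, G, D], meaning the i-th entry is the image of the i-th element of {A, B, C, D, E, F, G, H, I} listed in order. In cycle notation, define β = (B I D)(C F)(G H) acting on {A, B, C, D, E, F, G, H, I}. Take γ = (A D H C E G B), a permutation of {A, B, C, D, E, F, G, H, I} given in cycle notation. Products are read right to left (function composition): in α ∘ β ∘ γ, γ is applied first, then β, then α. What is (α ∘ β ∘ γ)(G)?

(α ∘ β ∘ γ)(G) = α(β(γ(G))). γ(G) = B, then β(B) = I, then α(I) = D, so the result is D.

D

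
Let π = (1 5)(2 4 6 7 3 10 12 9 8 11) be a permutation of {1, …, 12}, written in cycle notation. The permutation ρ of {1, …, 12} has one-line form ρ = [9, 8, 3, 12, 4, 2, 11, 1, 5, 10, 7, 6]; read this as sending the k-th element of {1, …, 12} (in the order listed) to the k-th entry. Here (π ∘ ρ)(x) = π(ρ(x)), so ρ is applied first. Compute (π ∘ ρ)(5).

6

ρ(5) = 4, then π(4) = 6; composing gives (π ∘ ρ)(5) = 6.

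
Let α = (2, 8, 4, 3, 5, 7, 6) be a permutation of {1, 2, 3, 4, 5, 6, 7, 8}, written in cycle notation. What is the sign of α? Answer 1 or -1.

The cycle lengths are 7, 1.
A cycle is odd iff its length is even; α has 0 even-length cycles, so sgn(α) = (−1)^0 and α is even.

1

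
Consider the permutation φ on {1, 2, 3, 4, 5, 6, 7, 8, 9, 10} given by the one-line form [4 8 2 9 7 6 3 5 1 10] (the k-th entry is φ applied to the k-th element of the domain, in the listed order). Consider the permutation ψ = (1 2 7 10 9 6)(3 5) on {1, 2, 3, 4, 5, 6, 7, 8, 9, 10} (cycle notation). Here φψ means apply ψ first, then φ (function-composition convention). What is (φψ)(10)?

ψ(10) = 9, then φ(9) = 1; composing gives (φψ)(10) = 1.

1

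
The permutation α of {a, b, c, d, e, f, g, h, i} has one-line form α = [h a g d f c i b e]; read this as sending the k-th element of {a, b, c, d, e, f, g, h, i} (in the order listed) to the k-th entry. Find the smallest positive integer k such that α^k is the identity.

Decomposing into disjoint cycles gives cycle lengths 5, 3, 1.
Since disjoint cycles commute, ord(α) = lcm(5, 3) = 15.

15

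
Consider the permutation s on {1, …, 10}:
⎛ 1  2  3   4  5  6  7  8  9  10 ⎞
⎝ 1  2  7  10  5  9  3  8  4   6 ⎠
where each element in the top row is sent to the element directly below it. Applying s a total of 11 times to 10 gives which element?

Tracing 10 → 6 → … returns to 10 after 4 steps, so 10 lies in a 4-cycle (4 10 6 9).
Since the cycle has length 4, s^11 acts on it the same as s^3 (11 mod 4 = 3).
Advancing 3 steps from 10: 10 → 6 → 9 → 4.

4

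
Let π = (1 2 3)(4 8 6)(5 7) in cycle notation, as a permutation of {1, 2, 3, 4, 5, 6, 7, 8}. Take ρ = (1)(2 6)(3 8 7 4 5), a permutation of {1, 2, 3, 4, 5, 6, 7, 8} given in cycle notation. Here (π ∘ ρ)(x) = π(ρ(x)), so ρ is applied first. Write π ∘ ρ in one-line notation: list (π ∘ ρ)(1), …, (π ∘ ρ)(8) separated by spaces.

For each element, apply ρ then π: 1 → 1 → 2; 2 → 6 → 4; 3 → 8 → 6; 4 → 5 → 7; 5 → 3 → 1; 6 → 2 → 3; 7 → 4 → 8; 8 → 7 → 5.
So π ∘ ρ in one-line form is 2 4 6 7 1 3 8 5.

2 4 6 7 1 3 8 5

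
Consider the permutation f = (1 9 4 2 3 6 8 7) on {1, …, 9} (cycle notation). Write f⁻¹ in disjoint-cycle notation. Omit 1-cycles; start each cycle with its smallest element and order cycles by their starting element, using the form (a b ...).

(1 7 8 6 3 2 4 9)

Inverting a permutation written in cycle notation just reverses the order within every cycle.
Reversing each cycle of f and rotating so the smallest element leads gives (1 7 8 6 3 2 4 9).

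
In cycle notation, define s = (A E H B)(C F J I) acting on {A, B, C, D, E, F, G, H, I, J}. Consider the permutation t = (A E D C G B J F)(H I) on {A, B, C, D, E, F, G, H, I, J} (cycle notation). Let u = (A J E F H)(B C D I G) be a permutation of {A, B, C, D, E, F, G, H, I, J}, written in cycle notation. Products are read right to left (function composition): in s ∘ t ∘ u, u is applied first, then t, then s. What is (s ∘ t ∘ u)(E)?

Chase E: u(E) = F; t(F) = A; s(A) = E. Hence (s ∘ t ∘ u)(E) = E.

E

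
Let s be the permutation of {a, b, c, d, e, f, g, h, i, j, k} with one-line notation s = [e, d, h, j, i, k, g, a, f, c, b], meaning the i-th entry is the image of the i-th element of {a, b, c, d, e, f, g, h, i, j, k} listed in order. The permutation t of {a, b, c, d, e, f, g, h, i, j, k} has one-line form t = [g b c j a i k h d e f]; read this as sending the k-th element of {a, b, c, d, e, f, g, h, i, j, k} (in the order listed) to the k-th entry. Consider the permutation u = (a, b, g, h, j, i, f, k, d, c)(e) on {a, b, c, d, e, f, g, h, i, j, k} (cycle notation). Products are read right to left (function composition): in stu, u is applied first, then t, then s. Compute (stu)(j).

j

Chase j: u(j) = i; t(i) = d; s(d) = j. Hence (stu)(j) = j.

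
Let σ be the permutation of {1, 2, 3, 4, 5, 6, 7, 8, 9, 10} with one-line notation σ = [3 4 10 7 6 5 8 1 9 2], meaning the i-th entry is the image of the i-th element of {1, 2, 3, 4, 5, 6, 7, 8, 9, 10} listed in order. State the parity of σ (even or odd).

In disjoint-cycle form the cycle lengths are 7, 2, 1.
A cycle is odd iff its length is even; σ has 1 even-length cycle, so sgn(σ) = (−1)^1 and σ is odd.

odd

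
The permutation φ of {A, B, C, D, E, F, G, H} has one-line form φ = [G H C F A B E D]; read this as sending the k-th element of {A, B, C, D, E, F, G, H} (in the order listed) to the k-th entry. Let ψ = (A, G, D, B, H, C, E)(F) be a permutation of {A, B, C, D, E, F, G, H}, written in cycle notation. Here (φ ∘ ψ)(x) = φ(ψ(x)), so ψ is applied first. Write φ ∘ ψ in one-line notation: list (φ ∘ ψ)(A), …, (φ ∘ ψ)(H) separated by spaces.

E D A H G B F C

For each element, apply ψ then φ: A → G → E; B → H → D; C → E → A; D → B → H; E → A → G; F → F → B; G → D → F; H → C → C.
Collecting the images, φ ∘ ψ = [E D A H G B F C].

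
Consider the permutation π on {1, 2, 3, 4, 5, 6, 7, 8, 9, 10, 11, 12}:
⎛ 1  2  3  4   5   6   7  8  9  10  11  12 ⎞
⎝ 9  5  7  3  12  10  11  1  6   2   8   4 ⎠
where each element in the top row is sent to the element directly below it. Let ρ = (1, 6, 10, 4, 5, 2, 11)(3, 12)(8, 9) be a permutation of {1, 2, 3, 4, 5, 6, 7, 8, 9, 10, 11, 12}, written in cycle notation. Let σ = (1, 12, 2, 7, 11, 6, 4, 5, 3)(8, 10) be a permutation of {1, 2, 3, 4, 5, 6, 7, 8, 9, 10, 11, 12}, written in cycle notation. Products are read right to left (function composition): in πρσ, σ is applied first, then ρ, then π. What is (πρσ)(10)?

(πρσ)(10) = π(ρ(σ(10))). σ(10) = 8, then ρ(8) = 9, then π(9) = 6, so the result is 6.

6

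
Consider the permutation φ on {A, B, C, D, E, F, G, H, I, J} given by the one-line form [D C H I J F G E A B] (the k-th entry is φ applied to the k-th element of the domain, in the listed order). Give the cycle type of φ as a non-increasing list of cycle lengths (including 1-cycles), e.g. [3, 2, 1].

The disjoint cycles are (A, D, I)(B, C, H, E, J)(F)(G), with lengths 5, 3, 1, 1 in non-increasing order.

[5, 3, 1, 1]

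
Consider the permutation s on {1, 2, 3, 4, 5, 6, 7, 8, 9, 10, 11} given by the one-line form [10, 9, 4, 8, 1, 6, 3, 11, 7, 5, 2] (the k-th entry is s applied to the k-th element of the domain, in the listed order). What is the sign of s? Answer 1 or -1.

In disjoint-cycle form the cycle lengths are 7, 3, 1.
A cycle of length ℓ contributes ℓ−1 transpositions, so s is a product of 6 + 2 = 8 transpositions — even.

1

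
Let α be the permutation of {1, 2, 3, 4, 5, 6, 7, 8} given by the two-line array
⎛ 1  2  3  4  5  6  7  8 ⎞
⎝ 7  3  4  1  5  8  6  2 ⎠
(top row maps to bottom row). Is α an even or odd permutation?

even

In disjoint-cycle form the cycle lengths are 7, 1.
A cycle of length ℓ contributes ℓ−1 transpositions, so α is a product of 6 transpositions — even.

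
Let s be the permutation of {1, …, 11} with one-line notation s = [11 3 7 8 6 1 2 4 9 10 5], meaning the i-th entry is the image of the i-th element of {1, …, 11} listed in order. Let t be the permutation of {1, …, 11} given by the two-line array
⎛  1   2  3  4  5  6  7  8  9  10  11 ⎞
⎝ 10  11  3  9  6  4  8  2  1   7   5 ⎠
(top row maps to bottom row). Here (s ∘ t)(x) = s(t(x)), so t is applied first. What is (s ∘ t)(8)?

3

First apply t: t(8) = 2, then s(2) = 3. Thus (s ∘ t)(8) = 3.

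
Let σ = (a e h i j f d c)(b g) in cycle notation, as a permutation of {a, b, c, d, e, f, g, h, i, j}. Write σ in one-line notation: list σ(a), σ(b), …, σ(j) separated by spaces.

Reading each image from the cycles: a→e, b→g, c→a, d→c, e→h, f→d, g→b, h→i, i→j, j→f.
So the one-line form is e g a c h d b i j f.

e g a c h d b i j f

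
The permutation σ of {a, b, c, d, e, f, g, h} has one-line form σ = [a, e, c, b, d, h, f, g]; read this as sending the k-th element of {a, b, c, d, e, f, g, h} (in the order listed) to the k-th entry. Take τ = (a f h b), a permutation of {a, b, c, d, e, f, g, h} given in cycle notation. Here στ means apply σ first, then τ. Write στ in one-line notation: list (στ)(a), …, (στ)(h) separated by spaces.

Chase each element through σ then τ: a → a → f; b → e → e; c → c → c; d → b → a; e → d → d; f → h → b; g → f → h; h → g → g.
Collecting the images, στ = [f e c a d b h g].

f e c a d b h g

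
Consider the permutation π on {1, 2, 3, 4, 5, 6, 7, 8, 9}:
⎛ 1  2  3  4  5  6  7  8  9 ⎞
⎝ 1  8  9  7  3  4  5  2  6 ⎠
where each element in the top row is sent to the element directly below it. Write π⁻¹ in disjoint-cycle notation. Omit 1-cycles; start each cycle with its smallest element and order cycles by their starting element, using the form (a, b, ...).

(2, 8)(3, 5, 7, 4, 6, 9)

First write π in disjoint cycles: (2, 8)(3, 9, 6, 4, 7, 5).
The inverse reverses every cycle; in canonical form, π⁻¹ = (2, 8)(3, 5, 7, 4, 6, 9).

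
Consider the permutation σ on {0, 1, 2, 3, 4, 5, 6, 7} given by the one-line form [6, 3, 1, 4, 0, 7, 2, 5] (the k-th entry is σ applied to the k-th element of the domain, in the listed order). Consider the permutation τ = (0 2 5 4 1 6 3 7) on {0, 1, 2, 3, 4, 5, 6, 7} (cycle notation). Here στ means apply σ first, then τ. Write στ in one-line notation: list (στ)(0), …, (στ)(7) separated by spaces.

3 7 6 1 2 0 5 4

(στ)(x) = τ(σ(x)). Computing each image: τ(σ(0)) = τ(6) = 3, τ(σ(1)) = τ(3) = 7, τ(σ(2)) = τ(1) = 6, τ(σ(3)) = τ(4) = 1, τ(σ(4)) = τ(0) = 2, τ(σ(5)) = τ(7) = 0, τ(σ(6)) = τ(2) = 5, τ(σ(7)) = τ(5) = 4.
Hence στ = [3 7 6 1 2 0 5 4].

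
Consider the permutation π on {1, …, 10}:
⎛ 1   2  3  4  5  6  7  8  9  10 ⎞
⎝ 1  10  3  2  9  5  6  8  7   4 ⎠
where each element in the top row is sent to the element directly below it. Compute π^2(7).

5

Tracing 7 → 6 → … returns to 7 after 4 steps, so 7 lies in a 4-cycle (5, 9, 7, 6).
Advancing 2 steps from 7: 7 → 6 → 5.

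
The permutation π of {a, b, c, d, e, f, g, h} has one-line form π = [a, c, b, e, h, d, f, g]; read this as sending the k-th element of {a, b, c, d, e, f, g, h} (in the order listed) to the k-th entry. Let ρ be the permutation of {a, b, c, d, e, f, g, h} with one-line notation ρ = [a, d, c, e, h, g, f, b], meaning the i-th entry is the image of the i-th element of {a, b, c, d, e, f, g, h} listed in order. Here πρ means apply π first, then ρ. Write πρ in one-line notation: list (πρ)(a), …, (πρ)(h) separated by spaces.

For each element, apply π then ρ: a → a → a; b → c → c; c → b → d; d → e → h; e → h → b; f → d → e; g → f → g; h → g → f.
Collecting the images, πρ = [a c d h b e g f].

a c d h b e g f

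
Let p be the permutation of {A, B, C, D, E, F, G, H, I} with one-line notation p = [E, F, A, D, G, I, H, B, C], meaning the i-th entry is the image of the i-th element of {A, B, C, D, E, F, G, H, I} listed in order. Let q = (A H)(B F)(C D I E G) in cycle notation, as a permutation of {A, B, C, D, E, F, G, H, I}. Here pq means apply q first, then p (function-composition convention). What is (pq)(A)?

B

q(A) = H, then p(H) = B; composing gives (pq)(A) = B.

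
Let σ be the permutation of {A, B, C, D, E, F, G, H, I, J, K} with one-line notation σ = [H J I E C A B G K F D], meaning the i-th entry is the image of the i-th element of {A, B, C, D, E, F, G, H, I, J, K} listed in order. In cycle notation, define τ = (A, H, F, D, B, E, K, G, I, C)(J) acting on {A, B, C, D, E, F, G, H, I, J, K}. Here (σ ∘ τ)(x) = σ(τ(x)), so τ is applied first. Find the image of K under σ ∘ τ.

B

(σ ∘ τ)(K) = σ(τ(K)). τ(K) = G, then σ(G) = B. So (σ ∘ τ)(K) = B.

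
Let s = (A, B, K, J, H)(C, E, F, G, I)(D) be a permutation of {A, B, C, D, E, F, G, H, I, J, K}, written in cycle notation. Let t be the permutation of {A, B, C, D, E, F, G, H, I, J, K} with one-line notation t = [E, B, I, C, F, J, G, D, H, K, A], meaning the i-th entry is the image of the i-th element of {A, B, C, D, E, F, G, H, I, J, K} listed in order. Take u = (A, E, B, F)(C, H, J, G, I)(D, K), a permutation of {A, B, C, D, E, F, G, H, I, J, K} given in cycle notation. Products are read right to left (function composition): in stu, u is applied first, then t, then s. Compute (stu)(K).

E

Apply the permutations in order: u(K) = D, then t(D) = C, then s(C) = E. So (stu)(K) = E.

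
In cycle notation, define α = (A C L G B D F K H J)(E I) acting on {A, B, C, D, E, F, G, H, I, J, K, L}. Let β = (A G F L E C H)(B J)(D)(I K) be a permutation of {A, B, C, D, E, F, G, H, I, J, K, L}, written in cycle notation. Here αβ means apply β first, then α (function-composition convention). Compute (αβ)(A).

First apply β: β(A) = G, then α(G) = B. Thus (αβ)(A) = B.

B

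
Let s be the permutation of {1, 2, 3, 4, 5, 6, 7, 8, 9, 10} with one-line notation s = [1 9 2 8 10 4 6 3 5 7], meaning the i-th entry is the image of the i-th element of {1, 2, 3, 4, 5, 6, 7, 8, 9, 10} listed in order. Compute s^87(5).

3

Tracing 5 → 10 → … returns to 5 after 9 steps, so 5 lies in a 9-cycle (2 9 5 10 7 6 4 8 3).
Since the cycle has length 9, s^87 acts on it the same as s^6 (87 mod 9 = 6).
Stepping 6 places around the cycle: 5 → 10 → 7 → 6 → 4 → 8 → 3.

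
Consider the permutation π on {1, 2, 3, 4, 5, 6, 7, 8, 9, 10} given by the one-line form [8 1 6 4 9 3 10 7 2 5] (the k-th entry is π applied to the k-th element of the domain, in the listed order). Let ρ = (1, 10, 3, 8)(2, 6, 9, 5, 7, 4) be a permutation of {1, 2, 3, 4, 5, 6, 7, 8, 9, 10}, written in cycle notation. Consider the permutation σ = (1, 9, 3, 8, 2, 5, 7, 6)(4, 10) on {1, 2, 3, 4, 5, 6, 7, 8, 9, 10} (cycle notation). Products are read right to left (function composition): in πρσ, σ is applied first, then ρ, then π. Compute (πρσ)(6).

(πρσ)(6) = π(ρ(σ(6))). σ(6) = 1, then ρ(1) = 10, then π(10) = 5, so the result is 5.

5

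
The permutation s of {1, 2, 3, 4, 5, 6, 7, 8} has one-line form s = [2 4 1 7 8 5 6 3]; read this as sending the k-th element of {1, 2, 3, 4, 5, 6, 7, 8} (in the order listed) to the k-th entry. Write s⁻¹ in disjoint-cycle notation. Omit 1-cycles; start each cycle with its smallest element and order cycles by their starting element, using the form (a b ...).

(1 3 8 5 6 7 4 2)

First write s in disjoint cycles: (1 2 4 7 6 5 8 3).
Reversing each cycle (and rotating so the smallest element leads) gives s⁻¹ = (1 3 8 5 6 7 4 2).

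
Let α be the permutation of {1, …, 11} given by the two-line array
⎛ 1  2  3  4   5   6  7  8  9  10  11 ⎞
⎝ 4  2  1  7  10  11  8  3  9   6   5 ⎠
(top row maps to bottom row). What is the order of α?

20

The disjoint-cycle form of α has cycle lengths 5, 4, 1, 1.
The order is lcm(5, 4) = 20.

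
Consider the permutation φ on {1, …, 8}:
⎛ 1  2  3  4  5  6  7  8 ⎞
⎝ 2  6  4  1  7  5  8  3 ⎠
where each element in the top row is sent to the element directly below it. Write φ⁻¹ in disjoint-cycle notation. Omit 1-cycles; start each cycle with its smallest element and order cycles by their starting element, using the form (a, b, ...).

(1, 4, 3, 8, 7, 5, 6, 2)

First write φ in disjoint cycles: (1, 2, 6, 5, 7, 8, 3, 4).
The inverse reverses every cycle; in canonical form, φ⁻¹ = (1, 4, 3, 8, 7, 5, 6, 2).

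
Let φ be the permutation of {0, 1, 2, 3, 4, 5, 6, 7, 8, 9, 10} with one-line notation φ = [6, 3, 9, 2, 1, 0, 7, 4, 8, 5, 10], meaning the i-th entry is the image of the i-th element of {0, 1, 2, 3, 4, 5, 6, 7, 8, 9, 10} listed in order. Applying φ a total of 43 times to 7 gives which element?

Tracing 7 → 4 → … returns to 7 after 9 steps, so 7 lies in a 9-cycle (0, 6, 7, 4, 1, 3, 2, 9, 5).
Powers repeat with period 9 on this cycle, and 43 mod 9 = 7, so φ^43(7) = φ^7(7).
Stepping 7 places around the cycle: 7 → 4 → 1 → 3 → 2 → 9 → 5 → 0.

0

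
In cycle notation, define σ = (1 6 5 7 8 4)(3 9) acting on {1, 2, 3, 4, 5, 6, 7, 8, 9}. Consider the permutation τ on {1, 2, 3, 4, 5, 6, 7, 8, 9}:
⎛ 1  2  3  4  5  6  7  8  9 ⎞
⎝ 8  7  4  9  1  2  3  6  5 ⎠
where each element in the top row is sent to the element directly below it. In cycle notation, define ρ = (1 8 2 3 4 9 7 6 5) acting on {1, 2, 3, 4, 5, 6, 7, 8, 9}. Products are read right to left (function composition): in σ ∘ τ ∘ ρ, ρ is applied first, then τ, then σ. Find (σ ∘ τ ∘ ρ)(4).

7

Chase 4: ρ(4) = 9; τ(9) = 5; σ(5) = 7. Hence (σ ∘ τ ∘ ρ)(4) = 7.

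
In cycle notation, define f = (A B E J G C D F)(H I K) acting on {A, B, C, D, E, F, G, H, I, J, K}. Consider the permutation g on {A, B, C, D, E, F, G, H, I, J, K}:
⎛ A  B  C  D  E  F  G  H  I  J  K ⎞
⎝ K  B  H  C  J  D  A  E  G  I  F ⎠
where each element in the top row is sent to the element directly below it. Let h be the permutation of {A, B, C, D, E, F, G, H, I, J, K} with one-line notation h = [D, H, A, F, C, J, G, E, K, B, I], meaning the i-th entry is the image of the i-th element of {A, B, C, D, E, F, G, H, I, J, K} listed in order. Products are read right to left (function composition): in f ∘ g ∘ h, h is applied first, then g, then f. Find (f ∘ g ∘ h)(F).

K

Chase F: h(F) = J; g(J) = I; f(I) = K. Hence (f ∘ g ∘ h)(F) = K.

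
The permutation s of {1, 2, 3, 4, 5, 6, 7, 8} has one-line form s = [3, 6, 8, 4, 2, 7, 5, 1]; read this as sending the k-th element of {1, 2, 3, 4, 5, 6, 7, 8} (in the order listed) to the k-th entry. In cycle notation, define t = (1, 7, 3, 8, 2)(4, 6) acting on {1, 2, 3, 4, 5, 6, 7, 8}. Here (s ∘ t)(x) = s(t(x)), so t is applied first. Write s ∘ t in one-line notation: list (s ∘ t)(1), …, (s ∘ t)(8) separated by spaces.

5 3 1 7 2 4 8 6

Chase each element through t then s: 1 → 7 → 5; 2 → 1 → 3; 3 → 8 → 1; 4 → 6 → 7; 5 → 5 → 2; 6 → 4 → 4; 7 → 3 → 8; 8 → 2 → 6.
So s ∘ t in one-line form is 5 3 1 7 2 4 8 6.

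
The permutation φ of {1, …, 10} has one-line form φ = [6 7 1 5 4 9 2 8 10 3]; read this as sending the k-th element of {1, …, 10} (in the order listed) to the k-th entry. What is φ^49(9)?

Tracing 9 → 10 → … returns to 9 after 5 steps, so 9 lies in a 5-cycle (1, 6, 9, 10, 3).
Powers repeat with period 5 on this cycle, and 49 mod 5 = 4, so φ^49(9) = φ^4(9).
Advancing 4 steps from 9: 9 → 10 → 3 → 1 → 6.

6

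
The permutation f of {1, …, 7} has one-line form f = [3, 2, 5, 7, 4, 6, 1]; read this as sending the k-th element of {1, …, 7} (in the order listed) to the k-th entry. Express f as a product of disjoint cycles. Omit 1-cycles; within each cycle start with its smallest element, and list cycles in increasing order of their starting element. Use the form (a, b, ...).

(1, 3, 5, 4, 7)

From 1: 1 → 3 → 5 → 4 → 7 → 1, closing the cycle (1, 3, 5, 4, 7).
Continuing from each remaining unvisited element yields (1, 3, 5, 4, 7).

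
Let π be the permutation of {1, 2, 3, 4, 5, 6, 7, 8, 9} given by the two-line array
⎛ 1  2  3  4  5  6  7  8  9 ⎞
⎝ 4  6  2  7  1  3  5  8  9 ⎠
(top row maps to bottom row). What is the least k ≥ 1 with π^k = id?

The disjoint-cycle form of π has cycle lengths 4, 3, 1, 1.
The order of π is the least common multiple of its cycle lengths: lcm(4, 3) = 12.

12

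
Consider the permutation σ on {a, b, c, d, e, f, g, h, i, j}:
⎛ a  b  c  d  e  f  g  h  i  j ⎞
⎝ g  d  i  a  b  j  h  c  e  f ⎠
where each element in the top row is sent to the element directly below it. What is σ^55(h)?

Tracing h → c → … returns to h after 8 steps, so h lies in an 8-cycle (a, g, h, c, i, e, b, d).
On an 8-cycle, σ^8 is the identity, so σ^55 = σ^7 there (55 ≡ 7 mod 8).
Advancing 7 steps from h: h → c → i → e → b → d → a → g.

g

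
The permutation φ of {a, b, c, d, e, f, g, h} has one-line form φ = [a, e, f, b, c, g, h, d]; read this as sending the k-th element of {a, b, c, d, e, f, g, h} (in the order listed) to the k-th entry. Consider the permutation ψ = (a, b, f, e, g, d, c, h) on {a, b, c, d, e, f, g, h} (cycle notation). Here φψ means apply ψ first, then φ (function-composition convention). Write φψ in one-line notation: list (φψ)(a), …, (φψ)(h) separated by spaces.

For each element, apply ψ then φ: a → b → e; b → f → g; c → h → d; d → c → f; e → g → h; f → e → c; g → d → b; h → a → a.
Collecting the images, φψ = [e g d f h c b a].

e g d f h c b a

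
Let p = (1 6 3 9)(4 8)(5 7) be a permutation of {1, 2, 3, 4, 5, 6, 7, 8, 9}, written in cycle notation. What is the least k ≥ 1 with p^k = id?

4

The disjoint cycles have lengths 4, 2, 2, 1.
Since disjoint cycles commute, ord(p) = lcm(4, 2, 2) = 4.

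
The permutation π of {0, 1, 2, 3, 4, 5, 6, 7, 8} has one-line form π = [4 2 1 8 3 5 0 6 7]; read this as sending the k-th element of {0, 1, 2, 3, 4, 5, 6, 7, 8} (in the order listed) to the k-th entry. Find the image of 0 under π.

0 is element number 1 of the domain, and entry number 1 of the one-line form is 4, so π(0) = 4.

4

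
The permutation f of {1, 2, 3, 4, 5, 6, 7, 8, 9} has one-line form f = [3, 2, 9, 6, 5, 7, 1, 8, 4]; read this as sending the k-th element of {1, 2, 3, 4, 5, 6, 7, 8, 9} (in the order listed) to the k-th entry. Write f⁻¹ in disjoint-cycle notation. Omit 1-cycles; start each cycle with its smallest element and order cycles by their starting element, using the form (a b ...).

First write f in disjoint cycles: (1 3 9 4 6 7).
The inverse reverses every cycle; in canonical form, f⁻¹ = (1 7 6 4 9 3).

(1 7 6 4 9 3)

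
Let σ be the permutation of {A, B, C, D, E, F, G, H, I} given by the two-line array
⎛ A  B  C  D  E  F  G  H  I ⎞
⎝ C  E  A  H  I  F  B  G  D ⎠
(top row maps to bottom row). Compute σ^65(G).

H

Tracing G → B → … returns to G after 6 steps, so G lies in a 6-cycle (B, E, I, D, H, G).
Powers repeat with period 6 on this cycle, and 65 mod 6 = 5, so σ^65(G) = σ^5(G).
Advancing 5 steps from G: G → B → E → I → D → H.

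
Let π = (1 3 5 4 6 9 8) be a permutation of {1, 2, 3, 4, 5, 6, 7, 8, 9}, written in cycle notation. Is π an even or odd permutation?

even

The cycle lengths are 7, 1, 1.
A cycle is odd iff its length is even; π has 0 even-length cycles, so sgn(π) = (−1)^0 and π is even.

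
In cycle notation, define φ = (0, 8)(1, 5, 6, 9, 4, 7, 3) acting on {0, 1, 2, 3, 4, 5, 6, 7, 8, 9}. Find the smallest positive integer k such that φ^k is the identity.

14

The cycle type of φ is (7, 2, 1).
The order of φ is the least common multiple of its cycle lengths: lcm(7, 2) = 14.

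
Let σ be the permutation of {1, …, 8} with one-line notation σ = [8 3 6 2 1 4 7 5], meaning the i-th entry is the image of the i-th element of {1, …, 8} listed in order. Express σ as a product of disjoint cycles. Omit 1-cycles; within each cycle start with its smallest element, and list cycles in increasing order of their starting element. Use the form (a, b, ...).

(1, 8, 5)(2, 3, 6, 4)

Start at 1 and follow images: 1 → 8 → 5 → 1, giving the cycle (1, 8, 5).
Continuing from each remaining unvisited element yields (1, 8, 5)(2, 3, 6, 4).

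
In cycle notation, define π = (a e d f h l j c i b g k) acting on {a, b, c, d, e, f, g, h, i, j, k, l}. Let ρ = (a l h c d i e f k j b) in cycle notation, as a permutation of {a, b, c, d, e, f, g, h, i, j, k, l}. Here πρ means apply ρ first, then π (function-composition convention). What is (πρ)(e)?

(πρ)(e) = π(ρ(e)). ρ(e) = f, then π(f) = h. So (πρ)(e) = h.

h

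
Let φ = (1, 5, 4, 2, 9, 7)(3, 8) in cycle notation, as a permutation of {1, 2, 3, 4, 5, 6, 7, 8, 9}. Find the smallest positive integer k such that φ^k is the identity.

The cycle type of φ is (6, 2, 1).
The order is lcm(6, 2) = 6.

6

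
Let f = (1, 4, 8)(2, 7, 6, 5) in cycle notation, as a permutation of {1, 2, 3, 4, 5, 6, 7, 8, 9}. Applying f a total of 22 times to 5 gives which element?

5 lies in the 4-cycle (2, 7, 6, 5).
On a 4-cycle, f^4 is the identity, so f^22 = f^2 there (22 ≡ 2 mod 4).
Advancing 2 steps from 5: 5 → 2 → 7.

7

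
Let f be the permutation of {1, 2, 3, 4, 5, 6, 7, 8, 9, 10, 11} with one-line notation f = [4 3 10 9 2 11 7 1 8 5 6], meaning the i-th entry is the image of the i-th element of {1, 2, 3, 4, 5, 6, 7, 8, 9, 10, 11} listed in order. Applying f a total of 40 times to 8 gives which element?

8

Tracing 8 → 1 → … returns to 8 after 4 steps, so 8 lies in a 4-cycle (1, 4, 9, 8).
On a 4-cycle, f^4 is the identity, so f^40 = f^0 there (40 ≡ 0 mod 4).
So f^40(8) = 8.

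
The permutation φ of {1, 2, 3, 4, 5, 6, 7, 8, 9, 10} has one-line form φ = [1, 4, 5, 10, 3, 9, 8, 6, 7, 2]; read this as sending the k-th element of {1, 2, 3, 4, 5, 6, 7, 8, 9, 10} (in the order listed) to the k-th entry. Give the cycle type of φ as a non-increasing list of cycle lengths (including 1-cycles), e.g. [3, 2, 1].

[4, 3, 2, 1]

The disjoint cycles are (1)(2, 4, 10)(3, 5)(6, 9, 7, 8), with lengths 4, 3, 2, 1 in non-increasing order.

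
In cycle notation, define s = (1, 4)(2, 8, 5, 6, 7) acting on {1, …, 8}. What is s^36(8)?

8 lies in the 5-cycle (2, 8, 5, 6, 7).
On a 5-cycle, s^5 is the identity, so s^36 = s^1 there (36 ≡ 1 mod 5).
Advancing 1 step from 8: 8 → 5.

5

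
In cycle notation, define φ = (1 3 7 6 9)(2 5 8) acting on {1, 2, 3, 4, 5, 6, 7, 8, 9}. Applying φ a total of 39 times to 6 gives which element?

6 lies in the 5-cycle (1 3 7 6 9).
Powers repeat with period 5 on this cycle, and 39 mod 5 = 4, so φ^39(6) = φ^4(6).
Stepping 4 places around the cycle: 6 → 9 → 1 → 3 → 7.

7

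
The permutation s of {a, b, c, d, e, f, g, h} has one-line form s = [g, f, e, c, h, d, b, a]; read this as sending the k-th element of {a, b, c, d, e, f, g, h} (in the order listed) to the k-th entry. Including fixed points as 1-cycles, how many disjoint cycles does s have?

The cycle decomposition is (a, g, b, f, d, c, e, h), which has 1 cycle (counting 1-cycles).

1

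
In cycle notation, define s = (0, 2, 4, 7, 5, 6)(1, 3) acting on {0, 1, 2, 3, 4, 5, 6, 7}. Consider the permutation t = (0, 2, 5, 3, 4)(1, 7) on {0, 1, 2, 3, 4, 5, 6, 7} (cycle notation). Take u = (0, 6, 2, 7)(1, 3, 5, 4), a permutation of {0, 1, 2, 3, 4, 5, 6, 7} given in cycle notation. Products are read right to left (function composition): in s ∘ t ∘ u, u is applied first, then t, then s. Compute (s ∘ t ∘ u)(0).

Chase 0: u(0) = 6; t(6) = 6; s(6) = 0. Hence (s ∘ t ∘ u)(0) = 0.

0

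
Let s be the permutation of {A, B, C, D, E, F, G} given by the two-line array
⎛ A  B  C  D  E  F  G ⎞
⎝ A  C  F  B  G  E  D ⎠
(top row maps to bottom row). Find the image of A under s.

A

The entry below A in the array is A, so s(A) = A.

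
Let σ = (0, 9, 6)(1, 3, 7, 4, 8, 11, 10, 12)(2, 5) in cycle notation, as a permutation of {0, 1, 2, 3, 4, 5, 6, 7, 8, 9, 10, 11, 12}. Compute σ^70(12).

12 lies in the 8-cycle (1, 3, 7, 4, 8, 11, 10, 12).
On an 8-cycle, σ^8 is the identity, so σ^70 = σ^6 there (70 ≡ 6 mod 8).
Advancing 6 steps from 12: 12 → 1 → 3 → 7 → 4 → 8 → 11.

11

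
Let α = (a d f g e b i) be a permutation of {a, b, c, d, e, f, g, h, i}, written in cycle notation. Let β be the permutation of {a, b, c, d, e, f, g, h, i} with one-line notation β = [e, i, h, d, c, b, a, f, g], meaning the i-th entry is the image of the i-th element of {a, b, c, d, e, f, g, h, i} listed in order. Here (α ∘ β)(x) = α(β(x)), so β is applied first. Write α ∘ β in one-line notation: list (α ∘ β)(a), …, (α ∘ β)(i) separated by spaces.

Chase each element through β then α: a → e → b; b → i → a; c → h → h; d → d → f; e → c → c; f → b → i; g → a → d; h → f → g; i → g → e.
So α ∘ β in one-line form is b a h f c i d g e.

b a h f c i d g e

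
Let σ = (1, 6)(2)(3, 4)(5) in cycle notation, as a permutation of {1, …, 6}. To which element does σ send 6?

Within (1, 6), 6 ↦ 1.

1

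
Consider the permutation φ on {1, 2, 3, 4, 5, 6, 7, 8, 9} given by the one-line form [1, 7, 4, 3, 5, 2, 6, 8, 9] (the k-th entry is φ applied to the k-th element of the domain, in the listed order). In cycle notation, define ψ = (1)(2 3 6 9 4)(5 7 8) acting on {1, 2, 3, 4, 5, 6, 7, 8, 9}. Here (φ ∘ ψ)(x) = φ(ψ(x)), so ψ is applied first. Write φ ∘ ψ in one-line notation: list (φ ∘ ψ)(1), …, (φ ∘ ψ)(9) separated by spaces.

(φ ∘ ψ)(x) = φ(ψ(x)). Computing each image: φ(ψ(1)) = φ(1) = 1, φ(ψ(2)) = φ(3) = 4, φ(ψ(3)) = φ(6) = 2, φ(ψ(4)) = φ(2) = 7, φ(ψ(5)) = φ(7) = 6, φ(ψ(6)) = φ(9) = 9, φ(ψ(7)) = φ(8) = 8, φ(ψ(8)) = φ(5) = 5, φ(ψ(9)) = φ(4) = 3.
Hence φ ∘ ψ = [1 4 2 7 6 9 8 5 3].

1 4 2 7 6 9 8 5 3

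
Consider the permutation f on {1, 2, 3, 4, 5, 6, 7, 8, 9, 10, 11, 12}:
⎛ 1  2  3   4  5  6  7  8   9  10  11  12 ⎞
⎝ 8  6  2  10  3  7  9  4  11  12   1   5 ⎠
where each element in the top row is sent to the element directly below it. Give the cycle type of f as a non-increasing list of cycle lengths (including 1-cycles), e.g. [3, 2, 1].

[12]

The disjoint cycles are (1, 8, 4, 10, 12, 5, 3, 2, 6, 7, 9, 11), with lengths 12 in non-increasing order.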